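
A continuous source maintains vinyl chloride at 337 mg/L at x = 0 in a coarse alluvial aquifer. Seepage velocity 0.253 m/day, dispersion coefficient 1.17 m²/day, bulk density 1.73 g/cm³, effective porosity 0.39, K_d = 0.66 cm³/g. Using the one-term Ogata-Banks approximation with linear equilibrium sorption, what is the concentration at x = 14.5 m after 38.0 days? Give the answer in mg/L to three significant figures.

Retardation factor R = 1 + ρ_b·K_d/n = 1 + 1.73 × 0.66/0.39 = 3.928.
Sorption retards both mechanisms: v_R = v/R = 0.06441 m/day, D_R = D/R = 0.2979 m²/day.
v_R·t = 0.06441 × 38.0 = 2.44758 m; 2√(D_R t) = 6.729 m; argument = (14.5 − 2.44758)/6.729 = 1.791.
C = C₀ × ½·erfc(1.791) = 337 × 0.005657 = 1.91 mg/L.

1.91 mg/L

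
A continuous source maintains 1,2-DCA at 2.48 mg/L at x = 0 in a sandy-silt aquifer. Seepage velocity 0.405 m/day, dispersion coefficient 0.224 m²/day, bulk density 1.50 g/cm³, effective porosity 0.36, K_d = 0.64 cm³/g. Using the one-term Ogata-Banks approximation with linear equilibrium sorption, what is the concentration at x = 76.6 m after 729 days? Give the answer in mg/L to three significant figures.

Retardation factor R = 1 + ρ_b·K_d/n = 1 + 1.50 × 0.64/0.36 = 3.667.
Sorption retards both mechanisms: v_R = v/R = 0.1104 m/day, D_R = D/R = 0.06109 m²/day.
v_R·t = 0.1104 × 729 = 80.4816 m; 2√(D_R t) = 13.35 m; argument = (76.6 − 80.4816)/13.35 = -0.2908.
C = C₀ × ½·erfc(-0.2908) = 2.48 × 0.6596 = 1.64 mg/L.

1.64 mg/L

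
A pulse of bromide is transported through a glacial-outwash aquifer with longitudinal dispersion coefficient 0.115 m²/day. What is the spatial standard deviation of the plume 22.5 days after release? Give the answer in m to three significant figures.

2.27 m

Dispersive spreading gives a Gaussian with σ² = 2Dt; advection only shifts the center.
σ = √(2 × 0.115 × 22.5) = 2.27 m.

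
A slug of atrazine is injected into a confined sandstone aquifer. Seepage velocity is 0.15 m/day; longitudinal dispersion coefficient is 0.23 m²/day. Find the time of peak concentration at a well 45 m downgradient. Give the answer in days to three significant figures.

290 days

For the 1D instantaneous-source solution, setting ∂C/∂t = 0 at fixed x gives v²t² + 2Dt − x² = 0, so t = (√(D² + v²x²) − D)/v².
√(D² + v²x²) = √(0.23² + 0.15² × 45²) = 6.754; v² = 0.0225.
t = (6.754 − 0.23)/0.0225 = 290 days (vs. the pure-advection estimate x/v = 300 d).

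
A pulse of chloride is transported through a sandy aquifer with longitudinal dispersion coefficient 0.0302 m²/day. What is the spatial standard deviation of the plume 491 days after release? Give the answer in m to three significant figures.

Dispersive spreading gives a Gaussian with σ² = 2Dt; advection only shifts the center.
σ = √(2 × 0.0302 × 491) = 5.45 m.

5.45 m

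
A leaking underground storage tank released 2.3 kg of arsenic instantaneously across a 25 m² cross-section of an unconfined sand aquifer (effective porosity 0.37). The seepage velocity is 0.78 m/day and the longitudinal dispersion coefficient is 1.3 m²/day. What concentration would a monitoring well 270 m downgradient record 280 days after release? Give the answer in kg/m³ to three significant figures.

0.000591 kg/m³

For an instantaneous plane source, C(x,t) = M/(n_e·A·√(4πDt)) · exp(−(x−vt)²/(4Dt)), with n_e·A the pore (flow) area.
Plume center vt = 0.78 × 280 = 218.4 m, so the well at 270 m is 51.6 m downgradient of the peak.
√(4πDt) = 67.63 m, giving peak height M/(n_e·A·√(4πDt)) = 2.3/(0.37 × 25 × 67.63) = 0.003677 kg/m³.
(x−vt)²/(4Dt) = (51.6)²/(4 × 1.3 × 280) = 1.829; exp(−1.829) = 0.1606.
C = 0.003677 × 0.1606 = 0.000591 kg/m³.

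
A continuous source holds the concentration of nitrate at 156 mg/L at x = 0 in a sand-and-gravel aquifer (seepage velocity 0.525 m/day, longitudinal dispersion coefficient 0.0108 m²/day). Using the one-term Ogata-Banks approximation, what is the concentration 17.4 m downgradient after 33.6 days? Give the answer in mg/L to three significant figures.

95.3 mg/L

For a continuous step input, C/C₀ ≈ ½·erfc((x−vt)/(2√(Dt))).
vt = 0.525 × 33.6 = 17.64 m and 2√(Dt) = 2√(0.0108 × 33.6) = 1.205 m.
Argument (x−vt)/(2√(Dt)) = (17.4 − 17.64)/1.205 = -0.1992; ½·erfc(-0.1992) = 0.6109.
C = 156 × 0.6109 = 95.3 mg/L.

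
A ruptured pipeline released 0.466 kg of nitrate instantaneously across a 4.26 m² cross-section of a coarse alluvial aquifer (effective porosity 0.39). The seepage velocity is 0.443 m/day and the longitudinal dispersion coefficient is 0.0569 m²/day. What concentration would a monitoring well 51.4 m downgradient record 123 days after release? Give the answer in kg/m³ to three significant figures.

For an instantaneous plane source, C(x,t) = M/(n_e·A·√(4πDt)) · exp(−(x−vt)²/(4Dt)), with n_e·A the pore (flow) area.
Plume center vt = 0.443 × 123 = 54.489 m, so the well at 51.4 m is 3.089 m upgradient of the peak.
√(4πDt) = 9.378 m, giving peak height M/(n_e·A·√(4πDt)) = 0.466/(0.39 × 4.26 × 9.378) = 0.02991 kg/m³.
(x−vt)²/(4Dt) = (-3.089)²/(4 × 0.0569 × 123) = 0.3408; exp(−0.3408) = 0.7112.
C = 0.02991 × 0.7112 = 0.0213 kg/m³.

0.0213 kg/m³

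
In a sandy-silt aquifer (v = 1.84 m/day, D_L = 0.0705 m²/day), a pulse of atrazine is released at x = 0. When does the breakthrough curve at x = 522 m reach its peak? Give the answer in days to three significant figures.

For the 1D instantaneous-source solution, setting ∂C/∂t = 0 at fixed x gives v²t² + 2Dt − x² = 0, so t = (√(D² + v²x²) − D)/v².
√(D² + v²x²) = √(0.0705² + 1.84² × 522²) = 960.5; v² = 3.3856.
t = (960.5 − 0.0705)/3.3856 = 284 days (vs. the pure-advection estimate x/v = 284 d).

284 days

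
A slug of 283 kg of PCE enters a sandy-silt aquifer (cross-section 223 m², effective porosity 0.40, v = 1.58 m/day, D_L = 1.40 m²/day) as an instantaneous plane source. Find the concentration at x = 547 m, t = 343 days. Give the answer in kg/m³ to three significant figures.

For an instantaneous plane source, C(x,t) = M/(n_e·A·√(4πDt)) · exp(−(x−vt)²/(4Dt)), with n_e·A the pore (flow) area.
Plume center vt = 1.58 × 343 = 541.94 m, so the well at 547 m is 5.06 m downgradient of the peak.
√(4πDt) = 77.68 m, giving peak height M/(n_e·A·√(4πDt)) = 283/(0.40 × 223 × 77.68) = 0.04084 kg/m³.
(x−vt)²/(4Dt) = (5.06)²/(4 × 1.40 × 343) = 0.01333; exp(−0.01333) = 0.9868.
C = 0.04084 × 0.9868 = 0.0403 kg/m³.

0.0403 kg/m³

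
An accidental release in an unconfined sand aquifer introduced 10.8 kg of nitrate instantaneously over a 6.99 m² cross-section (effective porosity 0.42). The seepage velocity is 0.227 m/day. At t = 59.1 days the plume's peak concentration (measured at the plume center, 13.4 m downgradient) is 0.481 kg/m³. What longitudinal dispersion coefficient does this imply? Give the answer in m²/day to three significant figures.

At the plume center C_max = M/(n_e·A·√(4πDt)), so D = M²/(4πt·(n_e·A·C_max)²).
n_e·A·C_max = 0.42 × 6.99 × 0.481 = 1.412 kg/m.
D = 10.8²/(4π × 59.1 × 1.412²) = 0.0788 m²/day.

0.0788 m²/day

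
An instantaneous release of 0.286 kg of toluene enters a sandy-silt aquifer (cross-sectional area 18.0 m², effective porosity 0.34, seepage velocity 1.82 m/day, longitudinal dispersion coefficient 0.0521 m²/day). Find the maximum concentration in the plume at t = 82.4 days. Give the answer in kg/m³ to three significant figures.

0.00636 kg/m³

The peak of an instantaneous 1D plume sits at x = vt; there the Gaussian factor is 1 and C_max = M/(n_e·A·√(4πDt)), where n_e·A is the pore area the mass is dissolved in.
√(4πDt) = √(4π × 0.0521 × 82.4) = 7.345 m, so C_max = 0.286/(0.34 × 18.0 × 7.345) = 0.00636 kg/m³.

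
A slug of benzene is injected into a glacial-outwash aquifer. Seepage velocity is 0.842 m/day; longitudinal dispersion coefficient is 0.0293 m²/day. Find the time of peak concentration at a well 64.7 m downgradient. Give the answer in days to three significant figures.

For the 1D instantaneous-source solution, setting ∂C/∂t = 0 at fixed x gives v²t² + 2Dt − x² = 0, so t = (√(D² + v²x²) − D)/v².
√(D² + v²x²) = √(0.0293² + 0.842² × 64.7²) = 54.48; v² = 0.708964.
t = (54.48 − 0.0293)/0.708964 = 76.8 days (vs. the pure-advection estimate x/v = 76.8 d).

76.8 days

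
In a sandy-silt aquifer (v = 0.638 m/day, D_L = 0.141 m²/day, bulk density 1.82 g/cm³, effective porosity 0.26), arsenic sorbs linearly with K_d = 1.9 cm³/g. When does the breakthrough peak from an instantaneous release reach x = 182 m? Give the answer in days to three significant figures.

4070 days

Retardation factor R = 1 + ρ_b·K_d/n = 1 + 1.82 × 1.9/0.26 = 14.30.
Sorption retards both mechanisms: v_R = v/R = 0.04462 m/day, D_R = D/R = 0.009860 m²/day.
Peak time from v_R²t² + 2D_R t − x² = 0: t = (√(D_R² + v_R²x²) − D_R)/v_R².
√(D_R² + v_R²x²) = √(0.009860² + 0.04462² × 182²) = 8.121; v_R² = 0.001991.
t = (8.121 − 0.009860)/0.001991 = 4070 days.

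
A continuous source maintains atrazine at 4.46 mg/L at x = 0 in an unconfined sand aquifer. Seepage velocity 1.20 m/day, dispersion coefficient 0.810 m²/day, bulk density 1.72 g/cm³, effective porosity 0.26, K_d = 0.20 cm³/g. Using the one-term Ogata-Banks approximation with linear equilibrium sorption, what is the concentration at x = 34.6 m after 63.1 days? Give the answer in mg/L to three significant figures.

Retardation factor R = 1 + ρ_b·K_d/n = 1 + 1.72 × 0.20/0.26 = 2.323.
Sorption retards both mechanisms: v_R = v/R = 0.5166 m/day, D_R = D/R = 0.3487 m²/day.
v_R·t = 0.5166 × 63.1 = 32.59746 m; 2√(D_R t) = 9.381 m; argument = (34.6 − 32.59746)/9.381 = 0.2135.
C = C₀ × ½·erfc(0.2135) = 4.46 × 0.3814 = 1.70 mg/L.

1.70 mg/L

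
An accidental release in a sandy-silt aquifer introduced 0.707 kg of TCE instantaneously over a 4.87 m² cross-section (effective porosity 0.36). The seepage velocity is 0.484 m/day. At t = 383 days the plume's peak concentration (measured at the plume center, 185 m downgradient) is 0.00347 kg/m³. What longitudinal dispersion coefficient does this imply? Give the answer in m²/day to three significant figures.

2.81 m²/day

At the plume center C_max = M/(n_e·A·√(4πDt)), so D = M²/(4πt·(n_e·A·C_max)²).
n_e·A·C_max = 0.36 × 4.87 × 0.00347 = 0.006084 kg/m.
D = 0.707²/(4π × 383 × 0.006084²) = 2.81 m²/day.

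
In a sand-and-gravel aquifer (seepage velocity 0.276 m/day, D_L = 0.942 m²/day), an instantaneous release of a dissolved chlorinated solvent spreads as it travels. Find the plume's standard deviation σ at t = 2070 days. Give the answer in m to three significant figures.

62.4 m

Dispersive spreading gives a Gaussian with σ² = 2Dt; advection only shifts the center.
σ = √(2 × 0.942 × 2070) = 62.4 m.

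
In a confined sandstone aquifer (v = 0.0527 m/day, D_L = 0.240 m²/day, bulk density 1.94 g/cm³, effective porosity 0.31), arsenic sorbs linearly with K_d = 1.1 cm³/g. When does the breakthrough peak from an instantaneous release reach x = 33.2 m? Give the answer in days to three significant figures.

Retardation factor R = 1 + ρ_b·K_d/n = 1 + 1.94 × 1.1/0.31 = 7.884.
Sorption retards both mechanisms: v_R = v/R = 0.006684 m/day, D_R = D/R = 0.03044 m²/day.
Peak time from v_R²t² + 2D_R t − x² = 0: t = (√(D_R² + v_R²x²) − D_R)/v_R².
√(D_R² + v_R²x²) = √(0.03044² + 0.006684² × 33.2²) = 0.2240; v_R² = 4.468e-05.
t = (0.2240 − 0.03044)/4.468e-05 = 4330 days.

4330 days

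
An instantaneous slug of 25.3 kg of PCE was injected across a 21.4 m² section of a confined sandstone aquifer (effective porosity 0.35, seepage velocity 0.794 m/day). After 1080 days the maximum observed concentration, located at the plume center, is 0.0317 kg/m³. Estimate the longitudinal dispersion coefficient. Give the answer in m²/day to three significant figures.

At the plume center C_max = M/(n_e·A·√(4πDt)), so D = M²/(4πt·(n_e·A·C_max)²).
n_e·A·C_max = 0.35 × 21.4 × 0.0317 = 0.2374 kg/m.
D = 25.3²/(4π × 1080 × 0.2374²) = 0.837 m²/day.

0.837 m²/day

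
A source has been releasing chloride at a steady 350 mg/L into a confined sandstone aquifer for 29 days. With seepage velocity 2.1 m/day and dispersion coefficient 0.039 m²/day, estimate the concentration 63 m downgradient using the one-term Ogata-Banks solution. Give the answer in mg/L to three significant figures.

28.5 mg/L

For a continuous step input, C/C₀ ≈ ½·erfc((x−vt)/(2√(Dt))).
vt = 2.1 × 29 = 60.9 m and 2√(Dt) = 2√(0.039 × 29) = 2.127 m.
Argument (x−vt)/(2√(Dt)) = (63 − 60.9)/2.127 = 0.9873; ½·erfc(0.9873) = 0.08132.
C = 350 × 0.08132 = 28.5 mg/L.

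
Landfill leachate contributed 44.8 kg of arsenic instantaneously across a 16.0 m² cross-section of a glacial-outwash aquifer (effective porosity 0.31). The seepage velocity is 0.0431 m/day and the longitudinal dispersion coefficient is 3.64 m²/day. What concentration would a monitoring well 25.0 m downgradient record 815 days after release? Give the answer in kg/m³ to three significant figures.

For an instantaneous plane source, C(x,t) = M/(n_e·A·√(4πDt)) · exp(−(x−vt)²/(4Dt)), with n_e·A the pore (flow) area.
Plume center vt = 0.0431 × 815 = 35.1265 m, so the well at 25.0 m is 10.1265 m upgradient of the peak.
√(4πDt) = 193.1 m, giving peak height M/(n_e·A·√(4πDt)) = 44.8/(0.31 × 16.0 × 193.1) = 0.04678 kg/m³.
(x−vt)²/(4Dt) = (-10.1265)²/(4 × 3.64 × 815) = 0.008642; exp(−0.008642) = 0.9914.
C = 0.04678 × 0.9914 = 0.0464 kg/m³.

0.0464 kg/m³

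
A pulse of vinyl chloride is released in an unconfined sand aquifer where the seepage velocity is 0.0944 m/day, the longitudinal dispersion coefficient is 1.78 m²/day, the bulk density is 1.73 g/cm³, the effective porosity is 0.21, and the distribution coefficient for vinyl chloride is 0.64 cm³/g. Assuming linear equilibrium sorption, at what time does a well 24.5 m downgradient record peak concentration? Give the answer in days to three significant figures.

801 days

Retardation factor R = 1 + ρ_b·K_d/n = 1 + 1.73 × 0.64/0.21 = 6.272.
Sorption retards both mechanisms: v_R = v/R = 0.01505 m/day, D_R = D/R = 0.2838 m²/day.
Peak time from v_R²t² + 2D_R t − x² = 0: t = (√(D_R² + v_R²x²) − D_R)/v_R².
√(D_R² + v_R²x²) = √(0.2838² + 0.01505² × 24.5²) = 0.4653; v_R² = 0.0002265.
t = (0.4653 − 0.2838)/0.0002265 = 801 days.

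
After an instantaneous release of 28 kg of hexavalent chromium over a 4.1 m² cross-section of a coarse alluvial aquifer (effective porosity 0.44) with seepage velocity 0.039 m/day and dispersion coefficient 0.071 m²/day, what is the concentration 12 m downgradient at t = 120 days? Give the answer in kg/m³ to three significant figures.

For an instantaneous plane source, C(x,t) = M/(n_e·A·√(4πDt)) · exp(−(x−vt)²/(4Dt)), with n_e·A the pore (flow) area.
Plume center vt = 0.039 × 120 = 4.68 m, so the well at 12 m is 7.32 m downgradient of the peak.
√(4πDt) = 10.35 m, giving peak height M/(n_e·A·√(4πDt)) = 28/(0.44 × 4.1 × 10.35) = 1.500 kg/m³.
(x−vt)²/(4Dt) = (7.32)²/(4 × 0.071 × 120) = 1.572; exp(−1.572) = 0.2076.
C = 1.500 × 0.2076 = 0.311 kg/m³.

0.311 kg/m³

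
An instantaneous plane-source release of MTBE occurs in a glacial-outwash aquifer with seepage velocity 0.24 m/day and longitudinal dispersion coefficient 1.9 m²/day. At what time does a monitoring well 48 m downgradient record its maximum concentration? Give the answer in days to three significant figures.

170 days

For the 1D instantaneous-source solution, setting ∂C/∂t = 0 at fixed x gives v²t² + 2Dt − x² = 0, so t = (√(D² + v²x²) − D)/v².
√(D² + v²x²) = √(1.9² + 0.24² × 48²) = 11.68; v² = 0.0576.
t = (11.68 − 1.9)/0.0576 = 170 days (vs. the pure-advection estimate x/v = 200 d).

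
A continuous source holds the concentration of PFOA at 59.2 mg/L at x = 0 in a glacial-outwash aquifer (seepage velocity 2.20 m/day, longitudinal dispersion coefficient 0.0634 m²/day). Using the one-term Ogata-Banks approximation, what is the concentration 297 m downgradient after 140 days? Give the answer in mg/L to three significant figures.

For a continuous step input, C/C₀ ≈ ½·erfc((x−vt)/(2√(Dt))).
vt = 2.20 × 140 = 308 m and 2√(Dt) = 2√(0.0634 × 140) = 5.959 m.
Argument (x−vt)/(2√(Dt)) = (297 − 308)/5.959 = -1.846; ½·erfc(-1.846) = 0.9955.
C = 59.2 × 0.9955 = 58.9 mg/L.

58.9 mg/L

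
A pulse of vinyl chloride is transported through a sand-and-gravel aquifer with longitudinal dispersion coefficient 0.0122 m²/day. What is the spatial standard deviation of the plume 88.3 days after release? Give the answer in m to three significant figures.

1.47 m

Dispersive spreading gives a Gaussian with σ² = 2Dt; advection only shifts the center.
σ = √(2 × 0.0122 × 88.3) = 1.47 m.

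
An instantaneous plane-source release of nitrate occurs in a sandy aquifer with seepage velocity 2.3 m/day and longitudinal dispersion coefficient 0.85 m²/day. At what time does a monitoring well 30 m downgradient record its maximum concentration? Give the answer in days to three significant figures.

12.9 days

For the 1D instantaneous-source solution, setting ∂C/∂t = 0 at fixed x gives v²t² + 2Dt − x² = 0, so t = (√(D² + v²x²) − D)/v².
√(D² + v²x²) = √(0.85² + 2.3² × 30²) = 69.01; v² = 5.29.
t = (69.01 − 0.85)/5.29 = 12.9 days (vs. the pure-advection estimate x/v = 13.0 d).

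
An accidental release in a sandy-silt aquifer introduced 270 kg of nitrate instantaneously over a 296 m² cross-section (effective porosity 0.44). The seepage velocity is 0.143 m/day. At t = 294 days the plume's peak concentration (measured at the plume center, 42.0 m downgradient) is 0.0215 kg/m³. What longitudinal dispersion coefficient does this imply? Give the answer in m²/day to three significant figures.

2.52 m²/day

At the plume center C_max = M/(n_e·A·√(4πDt)), so D = M²/(4πt·(n_e·A·C_max)²).
n_e·A·C_max = 0.44 × 296 × 0.0215 = 2.800 kg/m.
D = 270²/(4π × 294 × 2.800²) = 2.52 m²/day.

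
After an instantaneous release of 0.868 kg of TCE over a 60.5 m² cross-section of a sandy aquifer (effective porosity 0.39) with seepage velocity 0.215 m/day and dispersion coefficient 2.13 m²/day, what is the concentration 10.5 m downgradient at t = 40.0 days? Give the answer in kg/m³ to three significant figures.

0.00111 kg/m³

For an instantaneous plane source, C(x,t) = M/(n_e·A·√(4πDt)) · exp(−(x−vt)²/(4Dt)), with n_e·A the pore (flow) area.
Plume center vt = 0.215 × 40.0 = 8.6 m, so the well at 10.5 m is 1.9 m downgradient of the peak.
√(4πDt) = 32.72 m, giving peak height M/(n_e·A·√(4πDt)) = 0.868/(0.39 × 60.5 × 32.72) = 0.001124 kg/m³.
(x−vt)²/(4Dt) = (1.9)²/(4 × 2.13 × 40.0) = 0.01059; exp(−0.01059) = 0.9895.
C = 0.001124 × 0.9895 = 0.00111 kg/m³.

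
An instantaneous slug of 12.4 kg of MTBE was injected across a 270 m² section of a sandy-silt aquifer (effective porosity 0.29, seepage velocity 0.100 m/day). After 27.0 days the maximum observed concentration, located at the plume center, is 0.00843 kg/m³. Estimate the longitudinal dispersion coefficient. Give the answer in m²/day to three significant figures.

At the plume center C_max = M/(n_e·A·√(4πDt)), so D = M²/(4πt·(n_e·A·C_max)²).
n_e·A·C_max = 0.29 × 270 × 0.00843 = 0.6601 kg/m.
D = 12.4²/(4π × 27.0 × 0.6601²) = 1.04 m²/day.

1.04 m²/day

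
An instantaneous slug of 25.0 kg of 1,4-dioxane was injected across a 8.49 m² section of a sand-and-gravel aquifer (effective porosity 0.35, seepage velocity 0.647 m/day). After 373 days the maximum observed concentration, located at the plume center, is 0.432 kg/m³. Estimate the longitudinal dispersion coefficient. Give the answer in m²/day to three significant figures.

At the plume center C_max = M/(n_e·A·√(4πDt)), so D = M²/(4πt·(n_e·A·C_max)²).
n_e·A·C_max = 0.35 × 8.49 × 0.432 = 1.284 kg/m.
D = 25.0²/(4π × 373 × 1.284²) = 0.0809 m²/day.

0.0809 m²/day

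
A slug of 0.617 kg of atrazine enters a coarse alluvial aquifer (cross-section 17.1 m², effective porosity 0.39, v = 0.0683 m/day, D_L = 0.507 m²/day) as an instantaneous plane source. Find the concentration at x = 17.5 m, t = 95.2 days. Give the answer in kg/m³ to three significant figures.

For an instantaneous plane source, C(x,t) = M/(n_e·A·√(4πDt)) · exp(−(x−vt)²/(4Dt)), with n_e·A the pore (flow) area.
Plume center vt = 0.0683 × 95.2 = 6.50216 m, so the well at 17.5 m is 10.99784 m downgradient of the peak.
√(4πDt) = 24.63 m, giving peak height M/(n_e·A·√(4πDt)) = 0.617/(0.39 × 17.1 × 24.63) = 0.003756 kg/m³.
(x−vt)²/(4Dt) = (10.99784)²/(4 × 0.507 × 95.2) = 0.6265; exp(−0.6265) = 0.5345.
C = 0.003756 × 0.5345 = 0.00201 kg/m³.

0.00201 kg/m³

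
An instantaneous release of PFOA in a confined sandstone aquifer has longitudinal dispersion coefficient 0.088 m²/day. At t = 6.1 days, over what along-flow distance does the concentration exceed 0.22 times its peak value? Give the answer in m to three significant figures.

3.61 m

The plume is Gaussian with σ = √(2Dt) = √(2 × 0.088 × 6.1) = 1.036 m.
C/C_peak = exp(−Δx²/(2σ²)) = 0.22 ⇒ Δx = σ·√(−2 ln 0.22) = 1.036 × 1.740 = 1.803 m.
Width = 2Δx = 3.61 m.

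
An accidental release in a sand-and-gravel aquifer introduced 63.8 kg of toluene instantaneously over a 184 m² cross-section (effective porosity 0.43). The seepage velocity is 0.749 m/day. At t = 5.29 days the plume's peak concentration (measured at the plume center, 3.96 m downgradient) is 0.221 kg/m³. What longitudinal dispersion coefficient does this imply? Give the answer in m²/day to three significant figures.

0.200 m²/day

At the plume center C_max = M/(n_e·A·√(4πDt)), so D = M²/(4πt·(n_e·A·C_max)²).
n_e·A·C_max = 0.43 × 184 × 0.221 = 17.49 kg/m.
D = 63.8²/(4π × 5.29 × 17.49²) = 0.200 m²/day.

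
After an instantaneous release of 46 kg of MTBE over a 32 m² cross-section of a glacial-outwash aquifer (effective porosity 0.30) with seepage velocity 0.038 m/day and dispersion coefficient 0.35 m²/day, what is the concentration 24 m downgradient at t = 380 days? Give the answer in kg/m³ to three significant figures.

For an instantaneous plane source, C(x,t) = M/(n_e·A·√(4πDt)) · exp(−(x−vt)²/(4Dt)), with n_e·A the pore (flow) area.
Plume center vt = 0.038 × 380 = 14.44 m, so the well at 24 m is 9.56 m downgradient of the peak.
√(4πDt) = 40.88 m, giving peak height M/(n_e·A·√(4πDt)) = 46/(0.30 × 32 × 40.88) = 0.1172 kg/m³.
(x−vt)²/(4Dt) = (9.56)²/(4 × 0.35 × 380) = 0.1718; exp(−0.1718) = 0.8421.
C = 0.1172 × 0.8421 = 0.0987 kg/m³.

0.0987 kg/m³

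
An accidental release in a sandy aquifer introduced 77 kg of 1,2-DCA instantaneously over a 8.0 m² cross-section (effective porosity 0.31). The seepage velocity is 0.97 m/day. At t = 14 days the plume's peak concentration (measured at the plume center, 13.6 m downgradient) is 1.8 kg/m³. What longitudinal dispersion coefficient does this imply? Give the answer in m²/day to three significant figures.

At the plume center C_max = M/(n_e·A·√(4πDt)), so D = M²/(4πt·(n_e·A·C_max)²).
n_e·A·C_max = 0.31 × 8.0 × 1.8 = 4.464 kg/m.
D = 77²/(4π × 14 × 4.464²) = 1.69 m²/day.

1.69 m²/day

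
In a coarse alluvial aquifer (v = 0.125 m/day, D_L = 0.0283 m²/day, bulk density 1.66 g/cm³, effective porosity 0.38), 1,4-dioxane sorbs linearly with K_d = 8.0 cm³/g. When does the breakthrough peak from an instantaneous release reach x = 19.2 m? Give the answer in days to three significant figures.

Retardation factor R = 1 + ρ_b·K_d/n = 1 + 1.66 × 8.0/0.38 = 35.95.
Sorption retards both mechanisms: v_R = v/R = 0.003477 m/day, D_R = D/R = 0.0007872 m²/day.
Peak time from v_R²t² + 2D_R t − x² = 0: t = (√(D_R² + v_R²x²) − D_R)/v_R².
√(D_R² + v_R²x²) = √(0.0007872² + 0.003477² × 19.2²) = 0.06676; v_R² = 1.209e-05.
t = (0.06676 − 0.0007872)/1.209e-05 = 5460 days.

5460 days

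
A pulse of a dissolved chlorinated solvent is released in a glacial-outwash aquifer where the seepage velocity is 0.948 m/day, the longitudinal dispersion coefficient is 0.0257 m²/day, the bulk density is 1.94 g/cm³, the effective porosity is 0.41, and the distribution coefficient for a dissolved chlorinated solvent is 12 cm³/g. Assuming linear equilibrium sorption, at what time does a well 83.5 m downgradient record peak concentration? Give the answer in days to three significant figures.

Retardation factor R = 1 + ρ_b·K_d/n = 1 + 1.94 × 12/0.41 = 57.78.
Sorption retards both mechanisms: v_R = v/R = 0.01641 m/day, D_R = D/R = 0.0004448 m²/day.
Peak time from v_R²t² + 2D_R t − x² = 0: t = (√(D_R² + v_R²x²) − D_R)/v_R².
√(D_R² + v_R²x²) = √(0.0004448² + 0.01641² × 83.5²) = 1.370; v_R² = 0.0002693.
t = (1.370 − 0.0004448)/0.0002693 = 5090 days.

5090 days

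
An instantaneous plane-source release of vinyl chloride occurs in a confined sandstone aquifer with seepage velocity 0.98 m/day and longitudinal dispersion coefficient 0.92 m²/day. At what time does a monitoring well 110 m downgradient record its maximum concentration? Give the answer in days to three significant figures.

111 days

For the 1D instantaneous-source solution, setting ∂C/∂t = 0 at fixed x gives v²t² + 2Dt − x² = 0, so t = (√(D² + v²x²) − D)/v².
√(D² + v²x²) = √(0.92² + 0.98² × 110²) = 107.8; v² = 0.9604.
t = (107.8 − 0.92)/0.9604 = 111 days (vs. the pure-advection estimate x/v = 112 d).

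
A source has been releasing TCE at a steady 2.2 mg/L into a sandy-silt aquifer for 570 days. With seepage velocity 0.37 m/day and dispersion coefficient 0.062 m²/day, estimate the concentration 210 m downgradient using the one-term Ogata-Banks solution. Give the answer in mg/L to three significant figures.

1.19 mg/L

For a continuous step input, C/C₀ ≈ ½·erfc((x−vt)/(2√(Dt))).
vt = 0.37 × 570 = 210.9 m and 2√(Dt) = 2√(0.062 × 570) = 11.89 m.
Argument (x−vt)/(2√(Dt)) = (210 − 210.9)/11.89 = -0.07569; ½·erfc(-0.07569) = 0.5426.
C = 2.2 × 0.5426 = 1.19 mg/L.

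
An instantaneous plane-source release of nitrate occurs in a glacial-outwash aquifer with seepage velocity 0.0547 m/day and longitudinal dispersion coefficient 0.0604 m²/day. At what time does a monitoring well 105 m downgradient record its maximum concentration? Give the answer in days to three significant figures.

For the 1D instantaneous-source solution, setting ∂C/∂t = 0 at fixed x gives v²t² + 2Dt − x² = 0, so t = (√(D² + v²x²) − D)/v².
√(D² + v²x²) = √(0.0604² + 0.0547² × 105²) = 5.744; v² = 0.00299209.
t = (5.744 − 0.0604)/0.00299209 = 1900 days (vs. the pure-advection estimate x/v = 1920 d).

1900 days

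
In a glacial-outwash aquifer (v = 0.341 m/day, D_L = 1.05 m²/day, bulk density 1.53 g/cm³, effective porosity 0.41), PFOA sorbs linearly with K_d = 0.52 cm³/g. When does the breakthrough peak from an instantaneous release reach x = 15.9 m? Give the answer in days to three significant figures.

Retardation factor R = 1 + ρ_b·K_d/n = 1 + 1.53 × 0.52/0.41 = 2.940.
Sorption retards both mechanisms: v_R = v/R = 0.1160 m/day, D_R = D/R = 0.3571 m²/day.
Peak time from v_R²t² + 2D_R t − x² = 0: t = (√(D_R² + v_R²x²) − D_R)/v_R².
√(D_R² + v_R²x²) = √(0.3571² + 0.1160² × 15.9²) = 1.879; v_R² = 0.01346.
t = (1.879 − 0.3571)/0.01346 = 113 days.

113 days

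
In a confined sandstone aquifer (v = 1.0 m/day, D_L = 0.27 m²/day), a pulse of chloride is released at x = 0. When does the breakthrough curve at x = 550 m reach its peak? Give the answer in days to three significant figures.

For the 1D instantaneous-source solution, setting ∂C/∂t = 0 at fixed x gives v²t² + 2Dt − x² = 0, so t = (√(D² + v²x²) − D)/v².
√(D² + v²x²) = √(0.27² + 1.0² × 550²) = 550.0; v² = 1.
t = (550.0 − 0.27)/1 = 550 days (vs. the pure-advection estimate x/v = 550 d).

550 days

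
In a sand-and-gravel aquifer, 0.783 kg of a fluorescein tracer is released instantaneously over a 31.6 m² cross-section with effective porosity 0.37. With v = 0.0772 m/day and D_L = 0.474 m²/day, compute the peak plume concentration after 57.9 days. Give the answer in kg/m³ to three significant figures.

The peak of an instantaneous 1D plume sits at x = vt; there the Gaussian factor is 1 and C_max = M/(n_e·A·√(4πDt)), where n_e·A is the pore area the mass is dissolved in.
√(4πDt) = √(4π × 0.474 × 57.9) = 18.57 m, so C_max = 0.783/(0.37 × 31.6 × 18.57) = 0.00361 kg/m³.

0.00361 kg/m³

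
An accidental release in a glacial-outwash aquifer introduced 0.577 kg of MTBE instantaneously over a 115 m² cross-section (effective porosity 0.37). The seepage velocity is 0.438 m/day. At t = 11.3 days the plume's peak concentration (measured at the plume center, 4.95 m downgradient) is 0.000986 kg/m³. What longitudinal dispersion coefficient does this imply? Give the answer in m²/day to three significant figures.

At the plume center C_max = M/(n_e·A·√(4πDt)), so D = M²/(4πt·(n_e·A·C_max)²).
n_e·A·C_max = 0.37 × 115 × 0.000986 = 0.04195 kg/m.
D = 0.577²/(4π × 11.3 × 0.04195²) = 1.33 m²/day.

1.33 m²/day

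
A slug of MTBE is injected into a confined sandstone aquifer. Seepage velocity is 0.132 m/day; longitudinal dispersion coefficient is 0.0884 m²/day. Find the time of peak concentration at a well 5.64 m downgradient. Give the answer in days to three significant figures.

38.0 days

For the 1D instantaneous-source solution, setting ∂C/∂t = 0 at fixed x gives v²t² + 2Dt − x² = 0, so t = (√(D² + v²x²) − D)/v².
√(D² + v²x²) = √(0.0884² + 0.132² × 5.64²) = 0.7497; v² = 0.017424.
t = (0.7497 − 0.0884)/0.017424 = 38.0 days (vs. the pure-advection estimate x/v = 42.7 d).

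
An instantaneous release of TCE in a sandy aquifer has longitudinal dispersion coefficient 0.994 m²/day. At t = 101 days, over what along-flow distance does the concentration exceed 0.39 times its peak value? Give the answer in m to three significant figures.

38.9 m

The plume is Gaussian with σ = √(2Dt) = √(2 × 0.994 × 101) = 14.17 m.
C/C_peak = exp(−Δx²/(2σ²)) = 0.39 ⇒ Δx = σ·√(−2 ln 0.39) = 14.17 × 1.372 = 19.44 m.
Width = 2Δx = 38.9 m.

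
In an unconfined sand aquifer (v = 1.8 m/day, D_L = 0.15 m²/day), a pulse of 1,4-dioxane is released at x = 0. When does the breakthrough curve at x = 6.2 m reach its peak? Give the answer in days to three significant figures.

For the 1D instantaneous-source solution, setting ∂C/∂t = 0 at fixed x gives v²t² + 2Dt − x² = 0, so t = (√(D² + v²x²) − D)/v².
√(D² + v²x²) = √(0.15² + 1.8² × 6.2²) = 11.16; v² = 3.24.
t = (11.16 − 0.15)/3.24 = 3.40 days (vs. the pure-advection estimate x/v = 3.44 d).

3.40 days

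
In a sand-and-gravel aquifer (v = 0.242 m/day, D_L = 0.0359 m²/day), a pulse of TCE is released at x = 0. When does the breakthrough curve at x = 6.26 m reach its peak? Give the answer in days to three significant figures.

25.3 days

For the 1D instantaneous-source solution, setting ∂C/∂t = 0 at fixed x gives v²t² + 2Dt − x² = 0, so t = (√(D² + v²x²) − D)/v².
√(D² + v²x²) = √(0.0359² + 0.242² × 6.26²) = 1.515; v² = 0.058564.
t = (1.515 − 0.0359)/0.058564 = 25.3 days (vs. the pure-advection estimate x/v = 25.9 d).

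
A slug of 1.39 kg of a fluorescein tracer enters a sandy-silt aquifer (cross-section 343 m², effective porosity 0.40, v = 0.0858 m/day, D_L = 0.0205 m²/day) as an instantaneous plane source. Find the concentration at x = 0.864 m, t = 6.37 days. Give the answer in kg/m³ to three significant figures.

For an instantaneous plane source, C(x,t) = M/(n_e·A·√(4πDt)) · exp(−(x−vt)²/(4Dt)), with n_e·A the pore (flow) area.
Plume center vt = 0.0858 × 6.37 = 0.546546 m, so the well at 0.864 m is 0.317454 m downgradient of the peak.
√(4πDt) = 1.281 m, giving peak height M/(n_e·A·√(4πDt)) = 1.39/(0.40 × 343 × 1.281) = 0.007909 kg/m³.
(x−vt)²/(4Dt) = (0.317454)²/(4 × 0.0205 × 6.37) = 0.1929; exp(−0.1929) = 0.8246.
C = 0.007909 × 0.8246 = 0.00652 kg/m³.

0.00652 kg/m³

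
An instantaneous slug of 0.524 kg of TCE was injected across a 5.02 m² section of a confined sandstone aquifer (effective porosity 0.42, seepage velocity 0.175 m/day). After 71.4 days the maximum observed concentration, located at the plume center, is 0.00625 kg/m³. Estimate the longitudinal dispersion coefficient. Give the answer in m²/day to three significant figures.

At the plume center C_max = M/(n_e·A·√(4πDt)), so D = M²/(4πt·(n_e·A·C_max)²).
n_e·A·C_max = 0.42 × 5.02 × 0.00625 = 0.01318 kg/m.
D = 0.524²/(4π × 71.4 × 0.01318²) = 1.76 m²/day.

1.76 m²/day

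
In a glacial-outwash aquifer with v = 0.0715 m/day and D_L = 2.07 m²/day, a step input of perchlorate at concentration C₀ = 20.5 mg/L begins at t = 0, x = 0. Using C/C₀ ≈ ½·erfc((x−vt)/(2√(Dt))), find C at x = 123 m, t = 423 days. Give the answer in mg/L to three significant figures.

0.273 mg/L

For a continuous step input, C/C₀ ≈ ½·erfc((x−vt)/(2√(Dt))).
vt = 0.0715 × 423 = 30.2445 m and 2√(Dt) = 2√(2.07 × 423) = 59.18 m.
Argument (x−vt)/(2√(Dt)) = (123 − 30.2445)/59.18 = 1.567; ½·erfc(1.567) = 0.01334.
C = 20.5 × 0.01334 = 0.273 mg/L.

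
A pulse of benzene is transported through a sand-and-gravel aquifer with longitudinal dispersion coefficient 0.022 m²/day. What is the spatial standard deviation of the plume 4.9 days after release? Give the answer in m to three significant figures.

Dispersive spreading gives a Gaussian with σ² = 2Dt; advection only shifts the center.
σ = √(2 × 0.022 × 4.9) = 0.464 m.

0.464 m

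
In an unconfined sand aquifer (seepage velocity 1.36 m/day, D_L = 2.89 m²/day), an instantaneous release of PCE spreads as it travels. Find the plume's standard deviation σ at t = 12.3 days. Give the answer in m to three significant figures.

8.43 m

Dispersive spreading gives a Gaussian with σ² = 2Dt; advection only shifts the center.
σ = √(2 × 2.89 × 12.3) = 8.43 m.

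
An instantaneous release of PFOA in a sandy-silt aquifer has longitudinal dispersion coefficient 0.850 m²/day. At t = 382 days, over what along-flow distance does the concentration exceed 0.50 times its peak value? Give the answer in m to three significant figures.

The plume is Gaussian with σ = √(2Dt) = √(2 × 0.850 × 382) = 25.48 m.
C/C_peak = exp(−Δx²/(2σ²)) = 0.50 ⇒ Δx = σ·√(−2 ln 0.50) = 25.48 × 1.177 = 29.99 m.
Width = 2Δx = 60.0 m.

60.0 m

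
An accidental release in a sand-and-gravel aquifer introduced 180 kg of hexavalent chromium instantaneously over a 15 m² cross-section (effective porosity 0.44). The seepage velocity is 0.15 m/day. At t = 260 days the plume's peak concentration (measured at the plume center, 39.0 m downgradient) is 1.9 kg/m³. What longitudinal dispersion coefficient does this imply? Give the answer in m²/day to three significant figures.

At the plume center C_max = M/(n_e·A·√(4πDt)), so D = M²/(4πt·(n_e·A·C_max)²).
n_e·A·C_max = 0.44 × 15 × 1.9 = 12.54 kg/m.
D = 180²/(4π × 260 × 12.54²) = 0.0631 m²/day.

0.0631 m²/day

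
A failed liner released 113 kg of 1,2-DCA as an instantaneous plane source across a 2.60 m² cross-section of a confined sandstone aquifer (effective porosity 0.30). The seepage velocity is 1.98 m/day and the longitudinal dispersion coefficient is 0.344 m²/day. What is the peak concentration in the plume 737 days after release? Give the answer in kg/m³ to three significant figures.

The peak of an instantaneous 1D plume sits at x = vt; there the Gaussian factor is 1 and C_max = M/(n_e·A·√(4πDt)), where n_e·A is the pore area the mass is dissolved in.
√(4πDt) = √(4π × 0.344 × 737) = 56.44 m, so C_max = 113/(0.30 × 2.60 × 56.44) = 2.57 kg/m³.

2.57 kg/m³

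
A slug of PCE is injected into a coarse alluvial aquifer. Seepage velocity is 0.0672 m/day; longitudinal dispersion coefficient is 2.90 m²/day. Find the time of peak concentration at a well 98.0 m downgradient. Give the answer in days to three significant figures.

For the 1D instantaneous-source solution, setting ∂C/∂t = 0 at fixed x gives v²t² + 2Dt − x² = 0, so t = (√(D² + v²x²) − D)/v².
√(D² + v²x²) = √(2.90² + 0.0672² × 98.0²) = 7.196; v² = 0.00451584.
t = (7.196 − 2.90)/0.00451584 = 951 days (vs. the pure-advection estimate x/v = 1460 d).

951 days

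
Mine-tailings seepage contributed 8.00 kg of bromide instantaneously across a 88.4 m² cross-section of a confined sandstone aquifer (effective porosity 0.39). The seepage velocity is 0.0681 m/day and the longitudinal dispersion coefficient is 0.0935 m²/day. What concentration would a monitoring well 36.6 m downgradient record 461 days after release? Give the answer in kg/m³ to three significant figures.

For an instantaneous plane source, C(x,t) = M/(n_e·A·√(4πDt)) · exp(−(x−vt)²/(4Dt)), with n_e·A the pore (flow) area.
Plume center vt = 0.0681 × 461 = 31.3941 m, so the well at 36.6 m is 5.2059 m downgradient of the peak.
√(4πDt) = 23.27 m, giving peak height M/(n_e·A·√(4πDt)) = 8.00/(0.39 × 88.4 × 23.27) = 0.009972 kg/m³.
(x−vt)²/(4Dt) = (5.2059)²/(4 × 0.0935 × 461) = 0.1572; exp(−0.1572) = 0.8545.
C = 0.009972 × 0.8545 = 0.00852 kg/m³.

0.00852 kg/m³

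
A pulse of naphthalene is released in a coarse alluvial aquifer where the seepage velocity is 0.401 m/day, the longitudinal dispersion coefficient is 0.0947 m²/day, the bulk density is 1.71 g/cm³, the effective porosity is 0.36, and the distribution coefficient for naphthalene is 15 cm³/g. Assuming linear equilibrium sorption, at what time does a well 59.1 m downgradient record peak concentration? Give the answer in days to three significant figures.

Retardation factor R = 1 + ρ_b·K_d/n = 1 + 1.71 × 15/0.36 = 72.25.
Sorption retards both mechanisms: v_R = v/R = 0.005550 m/day, D_R = D/R = 0.001311 m²/day.
Peak time from v_R²t² + 2D_R t − x² = 0: t = (√(D_R² + v_R²x²) − D_R)/v_R².
√(D_R² + v_R²x²) = √(0.001311² + 0.005550² × 59.1²) = 0.3280; v_R² = 3.080e-05.
t = (0.3280 − 0.001311)/3.080e-05 = 10600 days.

10600 days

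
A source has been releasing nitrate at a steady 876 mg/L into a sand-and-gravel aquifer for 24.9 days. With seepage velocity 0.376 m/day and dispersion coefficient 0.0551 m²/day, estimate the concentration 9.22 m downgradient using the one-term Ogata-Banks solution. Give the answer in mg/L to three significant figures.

468 mg/L

For a continuous step input, C/C₀ ≈ ½·erfc((x−vt)/(2√(Dt))).
vt = 0.376 × 24.9 = 9.3624 m and 2√(Dt) = 2√(0.0551 × 24.9) = 2.343 m.
Argument (x−vt)/(2√(Dt)) = (9.22 − 9.3624)/2.343 = -0.06078; ½·erfc(-0.06078) = 0.5342.
C = 876 × 0.5342 = 468 mg/L.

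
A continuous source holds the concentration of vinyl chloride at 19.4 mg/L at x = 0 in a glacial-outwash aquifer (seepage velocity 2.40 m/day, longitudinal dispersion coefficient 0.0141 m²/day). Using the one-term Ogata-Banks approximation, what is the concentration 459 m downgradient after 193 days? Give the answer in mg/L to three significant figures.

18.7 mg/L

For a continuous step input, C/C₀ ≈ ½·erfc((x−vt)/(2√(Dt))).
vt = 2.40 × 193 = 463.2 m and 2√(Dt) = 2√(0.0141 × 193) = 3.299 m.
Argument (x−vt)/(2√(Dt)) = (459 − 463.2)/3.299 = -1.273; ½·erfc(-1.273) = 0.9641.
C = 19.4 × 0.9641 = 18.7 mg/L.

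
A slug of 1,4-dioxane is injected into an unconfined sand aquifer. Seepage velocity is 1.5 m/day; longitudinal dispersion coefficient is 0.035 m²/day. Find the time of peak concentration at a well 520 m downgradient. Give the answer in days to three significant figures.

347 days

For the 1D instantaneous-source solution, setting ∂C/∂t = 0 at fixed x gives v²t² + 2Dt − x² = 0, so t = (√(D² + v²x²) − D)/v².
√(D² + v²x²) = √(0.035² + 1.5² × 520²) = 780.0; v² = 2.25.
t = (780.0 − 0.035)/2.25 = 347 days (vs. the pure-advection estimate x/v = 347 d).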